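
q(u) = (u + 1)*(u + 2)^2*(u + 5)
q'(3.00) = 620.00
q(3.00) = 800.00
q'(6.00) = 2384.00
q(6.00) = 4928.00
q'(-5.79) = -108.84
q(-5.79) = 54.36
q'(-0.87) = 6.65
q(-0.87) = 0.69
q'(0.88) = 128.04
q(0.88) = 91.69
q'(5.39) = 1897.67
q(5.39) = 3625.81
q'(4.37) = 1239.14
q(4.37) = 2041.70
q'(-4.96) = -33.41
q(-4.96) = -1.39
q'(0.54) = 89.02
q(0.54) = 55.04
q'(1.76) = 274.90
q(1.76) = 263.77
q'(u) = (u + 1)*(u + 2)^2 + (u + 1)*(u + 5)*(2*u + 4) + (u + 2)^2*(u + 5) = 4*u^3 + 30*u^2 + 66*u + 44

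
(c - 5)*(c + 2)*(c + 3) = c^3 - 19*c - 30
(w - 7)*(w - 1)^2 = w^3 - 9*w^2 + 15*w - 7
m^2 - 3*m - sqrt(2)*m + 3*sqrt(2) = (m - 3)*(m - sqrt(2))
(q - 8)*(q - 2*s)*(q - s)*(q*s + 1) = q^4*s - 3*q^3*s^2 - 8*q^3*s + q^3 + 2*q^2*s^3 + 24*q^2*s^2 - 3*q^2*s - 8*q^2 - 16*q*s^3 + 2*q*s^2 + 24*q*s - 16*s^2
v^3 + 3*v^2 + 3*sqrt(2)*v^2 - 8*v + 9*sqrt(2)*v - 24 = (v + 3)*(v - sqrt(2))*(v + 4*sqrt(2))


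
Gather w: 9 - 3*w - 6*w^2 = -6*w^2 - 3*w + 9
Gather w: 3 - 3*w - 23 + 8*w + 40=5*w + 20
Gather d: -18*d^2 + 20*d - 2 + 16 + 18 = -18*d^2 + 20*d + 32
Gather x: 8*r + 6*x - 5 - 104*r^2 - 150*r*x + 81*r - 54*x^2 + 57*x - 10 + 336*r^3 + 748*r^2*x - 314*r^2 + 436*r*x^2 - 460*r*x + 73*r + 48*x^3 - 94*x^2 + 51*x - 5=336*r^3 - 418*r^2 + 162*r + 48*x^3 + x^2*(436*r - 148) + x*(748*r^2 - 610*r + 114) - 20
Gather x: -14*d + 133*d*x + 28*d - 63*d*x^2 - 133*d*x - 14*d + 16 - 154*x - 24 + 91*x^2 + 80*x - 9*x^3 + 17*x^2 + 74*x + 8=-9*x^3 + x^2*(108 - 63*d)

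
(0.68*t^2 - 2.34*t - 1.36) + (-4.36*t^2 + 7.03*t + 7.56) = -3.68*t^2 + 4.69*t + 6.2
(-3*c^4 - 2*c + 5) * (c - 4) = -3*c^5 + 12*c^4 - 2*c^2 + 13*c - 20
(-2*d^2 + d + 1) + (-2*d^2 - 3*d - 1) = -4*d^2 - 2*d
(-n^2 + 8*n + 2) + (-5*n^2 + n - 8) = -6*n^2 + 9*n - 6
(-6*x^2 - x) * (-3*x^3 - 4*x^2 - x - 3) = 18*x^5 + 27*x^4 + 10*x^3 + 19*x^2 + 3*x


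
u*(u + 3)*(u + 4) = u^3 + 7*u^2 + 12*u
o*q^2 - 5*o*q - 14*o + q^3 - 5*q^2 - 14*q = (o + q)*(q - 7)*(q + 2)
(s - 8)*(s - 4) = s^2 - 12*s + 32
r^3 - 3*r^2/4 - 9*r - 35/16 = (r - 7/2)*(r + 1/4)*(r + 5/2)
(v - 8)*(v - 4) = v^2 - 12*v + 32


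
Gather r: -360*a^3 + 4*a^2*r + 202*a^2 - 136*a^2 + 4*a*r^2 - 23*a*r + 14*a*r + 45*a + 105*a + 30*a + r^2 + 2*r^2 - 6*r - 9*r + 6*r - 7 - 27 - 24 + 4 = -360*a^3 + 66*a^2 + 180*a + r^2*(4*a + 3) + r*(4*a^2 - 9*a - 9) - 54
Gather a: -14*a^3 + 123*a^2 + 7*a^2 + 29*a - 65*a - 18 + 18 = -14*a^3 + 130*a^2 - 36*a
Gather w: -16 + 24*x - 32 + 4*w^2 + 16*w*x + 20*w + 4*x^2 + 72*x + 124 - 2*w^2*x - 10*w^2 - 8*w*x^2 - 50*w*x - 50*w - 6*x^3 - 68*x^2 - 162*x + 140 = w^2*(-2*x - 6) + w*(-8*x^2 - 34*x - 30) - 6*x^3 - 64*x^2 - 66*x + 216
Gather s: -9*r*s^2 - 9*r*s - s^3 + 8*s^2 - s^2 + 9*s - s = -s^3 + s^2*(7 - 9*r) + s*(8 - 9*r)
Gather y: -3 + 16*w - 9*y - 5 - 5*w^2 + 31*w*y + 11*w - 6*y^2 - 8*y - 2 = -5*w^2 + 27*w - 6*y^2 + y*(31*w - 17) - 10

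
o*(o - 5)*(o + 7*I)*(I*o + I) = I*o^4 - 7*o^3 - 4*I*o^3 + 28*o^2 - 5*I*o^2 + 35*o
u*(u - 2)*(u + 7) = u^3 + 5*u^2 - 14*u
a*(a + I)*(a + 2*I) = a^3 + 3*I*a^2 - 2*a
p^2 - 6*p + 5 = (p - 5)*(p - 1)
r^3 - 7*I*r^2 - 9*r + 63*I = (r - 3)*(r + 3)*(r - 7*I)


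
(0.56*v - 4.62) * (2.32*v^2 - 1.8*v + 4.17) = 1.2992*v^3 - 11.7264*v^2 + 10.6512*v - 19.2654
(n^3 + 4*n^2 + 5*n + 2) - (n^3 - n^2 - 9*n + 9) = 5*n^2 + 14*n - 7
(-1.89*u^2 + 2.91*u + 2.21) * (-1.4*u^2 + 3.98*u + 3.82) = 2.646*u^4 - 11.5962*u^3 + 1.268*u^2 + 19.912*u + 8.4422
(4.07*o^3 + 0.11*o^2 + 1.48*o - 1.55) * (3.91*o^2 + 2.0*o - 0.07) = 15.9137*o^5 + 8.5701*o^4 + 5.7219*o^3 - 3.1082*o^2 - 3.2036*o + 0.1085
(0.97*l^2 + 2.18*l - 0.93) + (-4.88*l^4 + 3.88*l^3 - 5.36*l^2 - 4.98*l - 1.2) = -4.88*l^4 + 3.88*l^3 - 4.39*l^2 - 2.8*l - 2.13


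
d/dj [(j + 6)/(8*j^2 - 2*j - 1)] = (-8*j^2 - 96*j + 11)/(64*j^4 - 32*j^3 - 12*j^2 + 4*j + 1)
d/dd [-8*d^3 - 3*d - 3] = -24*d^2 - 3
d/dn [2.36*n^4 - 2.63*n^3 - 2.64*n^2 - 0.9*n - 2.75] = 9.44*n^3 - 7.89*n^2 - 5.28*n - 0.9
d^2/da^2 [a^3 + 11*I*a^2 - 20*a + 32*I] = 6*a + 22*I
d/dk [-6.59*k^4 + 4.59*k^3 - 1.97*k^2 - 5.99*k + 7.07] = -26.36*k^3 + 13.77*k^2 - 3.94*k - 5.99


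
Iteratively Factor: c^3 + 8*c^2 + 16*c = (c + 4)*(c^2 + 4*c) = c*(c + 4)*(c + 4)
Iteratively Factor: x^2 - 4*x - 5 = (x - 5)*(x + 1)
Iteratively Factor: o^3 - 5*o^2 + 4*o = (o - 4)*(o^2 - o) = (o - 4)*(o - 1)*(o)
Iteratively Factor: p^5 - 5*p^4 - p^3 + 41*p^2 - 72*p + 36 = (p + 3)*(p^4 - 8*p^3 + 23*p^2 - 28*p + 12) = (p - 3)*(p + 3)*(p^3 - 5*p^2 + 8*p - 4) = (p - 3)*(p - 2)*(p + 3)*(p^2 - 3*p + 2) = (p - 3)*(p - 2)*(p - 1)*(p + 3)*(p - 2)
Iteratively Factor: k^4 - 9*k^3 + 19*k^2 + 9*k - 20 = (k - 1)*(k^3 - 8*k^2 + 11*k + 20) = (k - 5)*(k - 1)*(k^2 - 3*k - 4) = (k - 5)*(k - 1)*(k + 1)*(k - 4)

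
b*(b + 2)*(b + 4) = b^3 + 6*b^2 + 8*b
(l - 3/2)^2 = l^2 - 3*l + 9/4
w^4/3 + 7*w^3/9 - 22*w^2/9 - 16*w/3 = w*(w/3 + 1)*(w - 8/3)*(w + 2)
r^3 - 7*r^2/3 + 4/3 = (r - 2)*(r - 1)*(r + 2/3)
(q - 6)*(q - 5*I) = q^2 - 6*q - 5*I*q + 30*I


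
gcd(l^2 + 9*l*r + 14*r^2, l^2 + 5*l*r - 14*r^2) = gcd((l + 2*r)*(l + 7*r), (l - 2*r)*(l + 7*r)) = l + 7*r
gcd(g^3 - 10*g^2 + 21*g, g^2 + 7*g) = g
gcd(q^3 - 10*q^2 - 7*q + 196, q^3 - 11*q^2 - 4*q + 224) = q^2 - 3*q - 28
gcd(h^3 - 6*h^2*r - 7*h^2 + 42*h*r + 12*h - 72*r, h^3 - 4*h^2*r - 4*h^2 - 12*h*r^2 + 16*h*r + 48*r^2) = -h^2 + 6*h*r + 4*h - 24*r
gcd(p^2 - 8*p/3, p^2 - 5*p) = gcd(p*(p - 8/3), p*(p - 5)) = p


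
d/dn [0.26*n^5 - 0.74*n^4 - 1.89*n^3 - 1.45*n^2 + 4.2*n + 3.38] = 1.3*n^4 - 2.96*n^3 - 5.67*n^2 - 2.9*n + 4.2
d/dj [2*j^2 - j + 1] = 4*j - 1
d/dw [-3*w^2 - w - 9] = -6*w - 1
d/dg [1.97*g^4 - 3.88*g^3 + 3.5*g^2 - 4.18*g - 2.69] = 7.88*g^3 - 11.64*g^2 + 7.0*g - 4.18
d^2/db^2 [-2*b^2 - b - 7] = -4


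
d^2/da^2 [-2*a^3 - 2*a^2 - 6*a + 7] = -12*a - 4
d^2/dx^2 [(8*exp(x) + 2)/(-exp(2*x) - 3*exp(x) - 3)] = (-8*exp(4*x) + 16*exp(3*x) + 126*exp(2*x) + 78*exp(x) - 54)*exp(x)/(exp(6*x) + 9*exp(5*x) + 36*exp(4*x) + 81*exp(3*x) + 108*exp(2*x) + 81*exp(x) + 27)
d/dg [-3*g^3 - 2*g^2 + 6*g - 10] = -9*g^2 - 4*g + 6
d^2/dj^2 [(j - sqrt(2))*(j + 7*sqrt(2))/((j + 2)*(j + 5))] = 2*(-7*j^3 + 6*sqrt(2)*j^3 - 72*j^2 - 294*j - 180*sqrt(2)*j - 420*sqrt(2) - 446)/(j^6 + 21*j^5 + 177*j^4 + 763*j^3 + 1770*j^2 + 2100*j + 1000)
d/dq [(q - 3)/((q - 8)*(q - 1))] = (-q^2 + 6*q - 19)/(q^4 - 18*q^3 + 97*q^2 - 144*q + 64)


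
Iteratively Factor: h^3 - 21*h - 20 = (h + 1)*(h^2 - h - 20) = (h - 5)*(h + 1)*(h + 4)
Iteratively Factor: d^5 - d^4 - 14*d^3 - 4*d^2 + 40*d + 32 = (d + 2)*(d^4 - 3*d^3 - 8*d^2 + 12*d + 16) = (d - 2)*(d + 2)*(d^3 - d^2 - 10*d - 8) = (d - 2)*(d + 2)^2*(d^2 - 3*d - 4) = (d - 2)*(d + 1)*(d + 2)^2*(d - 4)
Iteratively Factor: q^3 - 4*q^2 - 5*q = (q - 5)*(q^2 + q) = (q - 5)*(q + 1)*(q)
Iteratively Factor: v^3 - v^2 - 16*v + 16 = (v + 4)*(v^2 - 5*v + 4) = (v - 4)*(v + 4)*(v - 1)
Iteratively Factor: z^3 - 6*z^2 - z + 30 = (z - 3)*(z^2 - 3*z - 10) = (z - 3)*(z + 2)*(z - 5)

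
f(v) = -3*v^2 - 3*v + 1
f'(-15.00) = 87.00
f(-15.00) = -629.00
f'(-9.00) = 51.00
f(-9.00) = -215.00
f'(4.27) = -28.62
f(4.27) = -66.51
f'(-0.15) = -2.10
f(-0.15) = 1.38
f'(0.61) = -6.66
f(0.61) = -1.95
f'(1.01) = -9.06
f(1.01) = -5.09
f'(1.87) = -14.22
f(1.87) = -15.10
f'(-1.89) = 8.34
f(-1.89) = -4.05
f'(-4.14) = 21.84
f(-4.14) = -38.00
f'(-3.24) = 16.44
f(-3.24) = -20.77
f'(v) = -6*v - 3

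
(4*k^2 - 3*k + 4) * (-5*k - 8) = -20*k^3 - 17*k^2 + 4*k - 32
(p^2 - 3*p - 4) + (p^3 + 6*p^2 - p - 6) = p^3 + 7*p^2 - 4*p - 10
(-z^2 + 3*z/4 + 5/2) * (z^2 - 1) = -z^4 + 3*z^3/4 + 7*z^2/2 - 3*z/4 - 5/2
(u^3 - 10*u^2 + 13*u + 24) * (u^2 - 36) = u^5 - 10*u^4 - 23*u^3 + 384*u^2 - 468*u - 864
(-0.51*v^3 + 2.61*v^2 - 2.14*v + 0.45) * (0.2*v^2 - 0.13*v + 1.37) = -0.102*v^5 + 0.5883*v^4 - 1.466*v^3 + 3.9439*v^2 - 2.9903*v + 0.6165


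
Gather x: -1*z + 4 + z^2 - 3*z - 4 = z^2 - 4*z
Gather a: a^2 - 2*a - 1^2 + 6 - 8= a^2 - 2*a - 3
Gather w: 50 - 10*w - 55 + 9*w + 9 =4 - w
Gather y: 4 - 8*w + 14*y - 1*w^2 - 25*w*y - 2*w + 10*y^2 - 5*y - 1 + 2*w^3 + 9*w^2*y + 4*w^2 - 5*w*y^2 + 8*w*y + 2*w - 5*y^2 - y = 2*w^3 + 3*w^2 - 8*w + y^2*(5 - 5*w) + y*(9*w^2 - 17*w + 8) + 3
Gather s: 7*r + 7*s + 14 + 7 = 7*r + 7*s + 21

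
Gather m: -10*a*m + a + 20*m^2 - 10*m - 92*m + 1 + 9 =a + 20*m^2 + m*(-10*a - 102) + 10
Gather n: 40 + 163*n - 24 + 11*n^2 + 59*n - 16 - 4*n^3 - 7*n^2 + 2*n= -4*n^3 + 4*n^2 + 224*n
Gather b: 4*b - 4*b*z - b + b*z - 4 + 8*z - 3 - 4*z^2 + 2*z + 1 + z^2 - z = b*(3 - 3*z) - 3*z^2 + 9*z - 6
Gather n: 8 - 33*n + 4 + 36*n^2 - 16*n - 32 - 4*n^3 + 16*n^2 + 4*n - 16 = -4*n^3 + 52*n^2 - 45*n - 36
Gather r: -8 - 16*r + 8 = -16*r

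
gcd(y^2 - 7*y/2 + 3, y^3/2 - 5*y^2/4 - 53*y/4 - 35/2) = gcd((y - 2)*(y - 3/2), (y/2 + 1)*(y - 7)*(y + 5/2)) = 1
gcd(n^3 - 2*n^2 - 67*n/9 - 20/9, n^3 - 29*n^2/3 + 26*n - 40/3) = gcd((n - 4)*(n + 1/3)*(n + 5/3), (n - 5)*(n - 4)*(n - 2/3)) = n - 4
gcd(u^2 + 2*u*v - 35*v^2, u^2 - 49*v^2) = u + 7*v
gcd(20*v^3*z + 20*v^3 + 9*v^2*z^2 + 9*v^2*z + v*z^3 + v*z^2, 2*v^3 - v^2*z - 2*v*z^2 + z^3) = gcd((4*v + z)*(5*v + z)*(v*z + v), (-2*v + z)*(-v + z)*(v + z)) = 1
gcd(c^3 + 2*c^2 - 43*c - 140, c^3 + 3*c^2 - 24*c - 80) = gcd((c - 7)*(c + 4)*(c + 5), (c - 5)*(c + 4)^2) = c + 4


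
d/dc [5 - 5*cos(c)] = 5*sin(c)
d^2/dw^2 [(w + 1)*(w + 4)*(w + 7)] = 6*w + 24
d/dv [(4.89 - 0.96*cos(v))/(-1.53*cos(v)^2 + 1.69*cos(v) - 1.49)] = (1.4688*cos(v)^2 - 14.9634*cos(v) + 6.8337)*sin(v)/(2.3409*cos(v)^4 - 5.1714*cos(v)^3 + 7.4155*cos(v)^2 - 5.0362*cos(v) + 2.2201)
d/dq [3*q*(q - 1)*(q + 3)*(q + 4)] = 12*q^3 + 54*q^2 + 30*q - 36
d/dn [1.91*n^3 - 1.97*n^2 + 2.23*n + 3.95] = 5.73*n^2 - 3.94*n + 2.23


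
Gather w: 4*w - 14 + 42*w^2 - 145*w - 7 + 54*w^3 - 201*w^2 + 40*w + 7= 54*w^3 - 159*w^2 - 101*w - 14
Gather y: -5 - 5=-10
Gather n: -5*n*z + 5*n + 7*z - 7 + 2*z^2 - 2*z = n*(5 - 5*z) + 2*z^2 + 5*z - 7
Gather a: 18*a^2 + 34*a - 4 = 18*a^2 + 34*a - 4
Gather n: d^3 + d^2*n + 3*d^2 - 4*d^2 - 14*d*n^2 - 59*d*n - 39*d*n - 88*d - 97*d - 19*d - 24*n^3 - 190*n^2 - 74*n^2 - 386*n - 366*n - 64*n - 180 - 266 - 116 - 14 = d^3 - d^2 - 204*d - 24*n^3 + n^2*(-14*d - 264) + n*(d^2 - 98*d - 816) - 576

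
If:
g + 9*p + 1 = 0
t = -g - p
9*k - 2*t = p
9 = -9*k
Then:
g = 82/17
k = -1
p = -11/17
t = -71/17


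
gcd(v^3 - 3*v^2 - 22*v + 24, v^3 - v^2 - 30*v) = v - 6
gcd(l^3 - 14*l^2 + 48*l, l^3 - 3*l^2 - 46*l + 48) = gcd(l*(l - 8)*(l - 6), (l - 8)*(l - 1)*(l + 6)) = l - 8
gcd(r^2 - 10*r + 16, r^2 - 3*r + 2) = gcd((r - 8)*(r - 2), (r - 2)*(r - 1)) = r - 2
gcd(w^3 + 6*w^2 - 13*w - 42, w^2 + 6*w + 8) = w + 2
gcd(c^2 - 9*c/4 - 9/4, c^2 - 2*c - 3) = c - 3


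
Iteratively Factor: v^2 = (v)*(v)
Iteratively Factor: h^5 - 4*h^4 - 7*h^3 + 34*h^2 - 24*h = (h - 1)*(h^4 - 3*h^3 - 10*h^2 + 24*h) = (h - 2)*(h - 1)*(h^3 - h^2 - 12*h) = h*(h - 2)*(h - 1)*(h^2 - h - 12) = h*(h - 2)*(h - 1)*(h + 3)*(h - 4)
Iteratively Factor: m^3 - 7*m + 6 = (m - 1)*(m^2 + m - 6) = (m - 2)*(m - 1)*(m + 3)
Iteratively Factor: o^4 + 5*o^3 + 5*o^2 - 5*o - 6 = (o + 3)*(o^3 + 2*o^2 - o - 2) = (o + 1)*(o + 3)*(o^2 + o - 2) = (o + 1)*(o + 2)*(o + 3)*(o - 1)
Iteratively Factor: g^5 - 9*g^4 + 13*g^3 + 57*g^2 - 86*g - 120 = (g + 1)*(g^4 - 10*g^3 + 23*g^2 + 34*g - 120) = (g - 3)*(g + 1)*(g^3 - 7*g^2 + 2*g + 40) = (g - 5)*(g - 3)*(g + 1)*(g^2 - 2*g - 8) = (g - 5)*(g - 4)*(g - 3)*(g + 1)*(g + 2)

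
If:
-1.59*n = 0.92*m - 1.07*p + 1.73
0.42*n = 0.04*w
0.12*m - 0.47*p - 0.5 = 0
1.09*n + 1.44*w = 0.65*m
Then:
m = -4.04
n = -0.16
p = -2.09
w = -1.70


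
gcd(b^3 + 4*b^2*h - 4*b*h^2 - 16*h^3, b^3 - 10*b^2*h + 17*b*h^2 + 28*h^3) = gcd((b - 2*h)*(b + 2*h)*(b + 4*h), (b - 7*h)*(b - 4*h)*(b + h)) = 1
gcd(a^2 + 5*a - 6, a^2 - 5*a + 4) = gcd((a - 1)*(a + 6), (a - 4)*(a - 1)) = a - 1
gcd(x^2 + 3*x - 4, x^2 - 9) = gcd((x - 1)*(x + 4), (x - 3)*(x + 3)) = 1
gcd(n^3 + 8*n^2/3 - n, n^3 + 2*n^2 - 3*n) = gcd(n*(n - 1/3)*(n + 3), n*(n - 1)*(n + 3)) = n^2 + 3*n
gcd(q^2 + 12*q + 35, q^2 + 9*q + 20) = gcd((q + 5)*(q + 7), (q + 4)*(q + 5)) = q + 5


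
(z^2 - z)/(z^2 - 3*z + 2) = z/(z - 2)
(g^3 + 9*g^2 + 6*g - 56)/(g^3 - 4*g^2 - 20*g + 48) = (g + 7)/(g - 6)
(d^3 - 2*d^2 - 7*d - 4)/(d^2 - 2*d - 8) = (d^2 + 2*d + 1)/(d + 2)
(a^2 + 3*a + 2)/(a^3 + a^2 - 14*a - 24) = (a + 1)/(a^2 - a - 12)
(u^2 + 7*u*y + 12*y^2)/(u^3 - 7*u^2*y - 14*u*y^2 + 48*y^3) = (u + 4*y)/(u^2 - 10*u*y + 16*y^2)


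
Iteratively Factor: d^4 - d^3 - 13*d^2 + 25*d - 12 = (d - 1)*(d^3 - 13*d + 12) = (d - 1)*(d + 4)*(d^2 - 4*d + 3) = (d - 3)*(d - 1)*(d + 4)*(d - 1)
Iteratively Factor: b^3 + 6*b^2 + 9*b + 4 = (b + 4)*(b^2 + 2*b + 1) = (b + 1)*(b + 4)*(b + 1)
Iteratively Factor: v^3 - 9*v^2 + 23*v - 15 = (v - 3)*(v^2 - 6*v + 5) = (v - 5)*(v - 3)*(v - 1)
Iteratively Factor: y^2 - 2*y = (y)*(y - 2)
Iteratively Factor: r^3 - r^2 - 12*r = (r)*(r^2 - r - 12) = r*(r - 4)*(r + 3)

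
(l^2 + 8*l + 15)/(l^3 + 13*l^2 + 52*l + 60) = (l + 3)/(l^2 + 8*l + 12)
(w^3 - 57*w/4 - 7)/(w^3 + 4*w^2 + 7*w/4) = (w - 4)/w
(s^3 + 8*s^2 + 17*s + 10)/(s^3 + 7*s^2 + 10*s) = (s + 1)/s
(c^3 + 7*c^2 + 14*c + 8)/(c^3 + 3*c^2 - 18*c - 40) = (c^2 + 5*c + 4)/(c^2 + c - 20)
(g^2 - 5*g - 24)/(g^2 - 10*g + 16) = (g + 3)/(g - 2)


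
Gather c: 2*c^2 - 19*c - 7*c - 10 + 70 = 2*c^2 - 26*c + 60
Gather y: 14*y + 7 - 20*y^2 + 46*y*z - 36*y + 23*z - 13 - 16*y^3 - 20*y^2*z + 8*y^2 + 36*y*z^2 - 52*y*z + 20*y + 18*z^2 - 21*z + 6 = -16*y^3 + y^2*(-20*z - 12) + y*(36*z^2 - 6*z - 2) + 18*z^2 + 2*z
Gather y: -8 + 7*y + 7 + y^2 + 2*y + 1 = y^2 + 9*y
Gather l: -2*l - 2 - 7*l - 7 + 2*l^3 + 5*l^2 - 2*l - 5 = 2*l^3 + 5*l^2 - 11*l - 14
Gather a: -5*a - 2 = -5*a - 2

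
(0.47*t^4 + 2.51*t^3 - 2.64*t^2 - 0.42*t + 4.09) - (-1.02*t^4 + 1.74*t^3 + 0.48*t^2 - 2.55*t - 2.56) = 1.49*t^4 + 0.77*t^3 - 3.12*t^2 + 2.13*t + 6.65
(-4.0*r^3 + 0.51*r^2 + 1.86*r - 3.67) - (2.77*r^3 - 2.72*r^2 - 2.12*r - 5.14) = -6.77*r^3 + 3.23*r^2 + 3.98*r + 1.47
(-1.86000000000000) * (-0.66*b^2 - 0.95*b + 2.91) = 1.2276*b^2 + 1.767*b - 5.4126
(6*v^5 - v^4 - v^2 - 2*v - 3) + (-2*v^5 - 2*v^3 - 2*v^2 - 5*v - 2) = 4*v^5 - v^4 - 2*v^3 - 3*v^2 - 7*v - 5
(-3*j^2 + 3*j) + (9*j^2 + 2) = 6*j^2 + 3*j + 2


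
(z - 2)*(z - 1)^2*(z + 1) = z^4 - 3*z^3 + z^2 + 3*z - 2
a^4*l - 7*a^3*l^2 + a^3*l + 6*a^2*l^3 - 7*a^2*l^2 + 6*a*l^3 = a*(a - 6*l)*(a - l)*(a*l + l)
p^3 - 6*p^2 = p^2*(p - 6)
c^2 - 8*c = c*(c - 8)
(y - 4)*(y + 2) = y^2 - 2*y - 8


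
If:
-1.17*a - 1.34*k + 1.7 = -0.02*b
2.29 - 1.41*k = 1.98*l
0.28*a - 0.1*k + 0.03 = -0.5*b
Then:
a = 1.58828742497712*l - 0.398760246221537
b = 0.488128432919522 - 1.17029202181698*l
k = 1.6241134751773 - 1.40425531914894*l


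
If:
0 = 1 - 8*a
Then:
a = 1/8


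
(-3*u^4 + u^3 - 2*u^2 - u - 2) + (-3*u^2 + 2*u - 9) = -3*u^4 + u^3 - 5*u^2 + u - 11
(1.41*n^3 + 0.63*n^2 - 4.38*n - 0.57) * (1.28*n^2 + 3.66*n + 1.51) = 1.8048*n^5 + 5.967*n^4 - 1.1715*n^3 - 15.8091*n^2 - 8.7*n - 0.8607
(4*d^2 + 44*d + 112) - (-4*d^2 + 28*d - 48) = 8*d^2 + 16*d + 160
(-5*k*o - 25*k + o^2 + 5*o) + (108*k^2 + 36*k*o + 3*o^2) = 108*k^2 + 31*k*o - 25*k + 4*o^2 + 5*o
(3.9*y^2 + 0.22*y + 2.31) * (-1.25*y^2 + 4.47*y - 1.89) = -4.875*y^4 + 17.158*y^3 - 9.2751*y^2 + 9.9099*y - 4.3659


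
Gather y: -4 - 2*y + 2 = -2*y - 2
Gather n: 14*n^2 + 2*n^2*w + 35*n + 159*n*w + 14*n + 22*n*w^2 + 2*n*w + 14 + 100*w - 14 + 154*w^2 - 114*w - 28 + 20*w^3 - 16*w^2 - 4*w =n^2*(2*w + 14) + n*(22*w^2 + 161*w + 49) + 20*w^3 + 138*w^2 - 18*w - 28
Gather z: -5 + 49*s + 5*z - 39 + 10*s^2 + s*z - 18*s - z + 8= 10*s^2 + 31*s + z*(s + 4) - 36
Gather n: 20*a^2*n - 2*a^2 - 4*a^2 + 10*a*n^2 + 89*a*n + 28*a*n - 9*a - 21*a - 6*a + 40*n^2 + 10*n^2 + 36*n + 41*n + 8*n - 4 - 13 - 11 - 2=-6*a^2 - 36*a + n^2*(10*a + 50) + n*(20*a^2 + 117*a + 85) - 30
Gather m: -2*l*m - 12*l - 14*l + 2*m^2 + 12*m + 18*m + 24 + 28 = -26*l + 2*m^2 + m*(30 - 2*l) + 52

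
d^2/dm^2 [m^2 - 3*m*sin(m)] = 3*m*sin(m) - 6*cos(m) + 2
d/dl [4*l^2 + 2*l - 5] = 8*l + 2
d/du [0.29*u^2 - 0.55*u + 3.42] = 0.58*u - 0.55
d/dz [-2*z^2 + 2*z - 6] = 2 - 4*z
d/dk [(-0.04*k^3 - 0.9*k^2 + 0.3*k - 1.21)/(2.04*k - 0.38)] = (-0.1632*k^3 - 1.7904*k^2 + 0.684*k + 2.3544)/(4.1616*k^2 - 1.5504*k + 0.1444)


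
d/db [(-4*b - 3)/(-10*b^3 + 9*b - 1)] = (40*b^3 - 36*b - 3*(4*b + 3)*(10*b^2 - 3) + 4)/(10*b^3 - 9*b + 1)^2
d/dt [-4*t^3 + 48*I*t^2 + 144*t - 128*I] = -12*t^2 + 96*I*t + 144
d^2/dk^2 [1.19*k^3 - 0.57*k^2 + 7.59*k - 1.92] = 7.14*k - 1.14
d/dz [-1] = 0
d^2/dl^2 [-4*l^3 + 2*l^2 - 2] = 4 - 24*l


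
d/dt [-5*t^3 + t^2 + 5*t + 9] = -15*t^2 + 2*t + 5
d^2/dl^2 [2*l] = 0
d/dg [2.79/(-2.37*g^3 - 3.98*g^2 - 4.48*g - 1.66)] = (19.8369*g^2 + 22.2084*g + 12.4992)/(2.37*g^3 + 3.98*g^2 + 4.48*g + 1.66)^2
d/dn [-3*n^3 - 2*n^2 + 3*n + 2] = -9*n^2 - 4*n + 3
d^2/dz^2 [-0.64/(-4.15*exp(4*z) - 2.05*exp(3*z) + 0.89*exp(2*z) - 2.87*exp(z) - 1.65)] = ((-42.496*exp(3*z) - 11.808*exp(2*z) + 2.2784*exp(z) - 1.8368)*(4.15*exp(4*z) + 2.05*exp(3*z) - 0.89*exp(2*z) + 2.87*exp(z) + 1.65) + 0.64*(16.6*exp(3*z) + 6.15*exp(2*z) - 1.78*exp(z) + 2.87)*(33.2*exp(3*z) + 12.3*exp(2*z) - 3.56*exp(z) + 5.74)*exp(z))*exp(z)/(4.15*exp(4*z) + 2.05*exp(3*z) - 0.89*exp(2*z) + 2.87*exp(z) + 1.65)^3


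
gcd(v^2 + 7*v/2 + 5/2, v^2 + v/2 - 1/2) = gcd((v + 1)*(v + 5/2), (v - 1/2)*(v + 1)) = v + 1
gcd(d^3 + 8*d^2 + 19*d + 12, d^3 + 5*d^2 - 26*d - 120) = d + 4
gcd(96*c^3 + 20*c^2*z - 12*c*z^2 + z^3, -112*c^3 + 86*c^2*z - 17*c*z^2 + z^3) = -8*c + z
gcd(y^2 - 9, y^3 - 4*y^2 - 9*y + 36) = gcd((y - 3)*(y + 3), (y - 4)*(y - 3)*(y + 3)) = y^2 - 9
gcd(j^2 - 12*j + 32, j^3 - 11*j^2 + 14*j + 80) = j - 8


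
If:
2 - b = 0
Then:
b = 2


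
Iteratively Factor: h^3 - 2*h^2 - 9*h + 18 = (h - 3)*(h^2 + h - 6) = (h - 3)*(h - 2)*(h + 3)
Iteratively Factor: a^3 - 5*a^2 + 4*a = (a - 4)*(a^2 - a) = a*(a - 4)*(a - 1)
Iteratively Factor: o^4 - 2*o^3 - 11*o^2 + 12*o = (o - 4)*(o^3 + 2*o^2 - 3*o) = o*(o - 4)*(o^2 + 2*o - 3) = o*(o - 4)*(o - 1)*(o + 3)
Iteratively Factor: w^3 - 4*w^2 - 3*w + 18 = (w - 3)*(w^2 - w - 6) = (w - 3)*(w + 2)*(w - 3)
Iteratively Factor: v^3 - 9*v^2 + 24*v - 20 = (v - 2)*(v^2 - 7*v + 10) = (v - 2)^2*(v - 5)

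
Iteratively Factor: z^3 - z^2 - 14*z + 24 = (z + 4)*(z^2 - 5*z + 6) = (z - 2)*(z + 4)*(z - 3)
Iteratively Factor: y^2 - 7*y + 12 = (y - 3)*(y - 4)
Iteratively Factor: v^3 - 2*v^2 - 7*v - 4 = (v + 1)*(v^2 - 3*v - 4) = (v - 4)*(v + 1)*(v + 1)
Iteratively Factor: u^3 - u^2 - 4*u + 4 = (u - 1)*(u^2 - 4) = (u - 2)*(u - 1)*(u + 2)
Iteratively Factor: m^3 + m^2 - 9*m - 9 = (m + 1)*(m^2 - 9) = (m - 3)*(m + 1)*(m + 3)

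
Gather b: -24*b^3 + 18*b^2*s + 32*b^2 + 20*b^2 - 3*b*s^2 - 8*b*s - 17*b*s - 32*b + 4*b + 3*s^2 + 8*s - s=-24*b^3 + b^2*(18*s + 52) + b*(-3*s^2 - 25*s - 28) + 3*s^2 + 7*s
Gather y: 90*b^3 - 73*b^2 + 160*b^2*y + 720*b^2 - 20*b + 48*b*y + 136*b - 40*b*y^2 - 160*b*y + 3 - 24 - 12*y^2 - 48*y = 90*b^3 + 647*b^2 + 116*b + y^2*(-40*b - 12) + y*(160*b^2 - 112*b - 48) - 21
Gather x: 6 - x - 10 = -x - 4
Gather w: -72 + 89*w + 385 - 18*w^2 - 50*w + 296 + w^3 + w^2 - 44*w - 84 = w^3 - 17*w^2 - 5*w + 525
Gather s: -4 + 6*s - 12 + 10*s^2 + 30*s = 10*s^2 + 36*s - 16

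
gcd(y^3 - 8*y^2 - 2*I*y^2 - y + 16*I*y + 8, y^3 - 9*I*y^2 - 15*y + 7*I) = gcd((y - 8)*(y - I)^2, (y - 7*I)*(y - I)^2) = y^2 - 2*I*y - 1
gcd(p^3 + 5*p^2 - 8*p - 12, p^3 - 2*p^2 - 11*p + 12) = 1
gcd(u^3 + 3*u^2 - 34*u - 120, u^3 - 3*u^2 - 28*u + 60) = u^2 - u - 30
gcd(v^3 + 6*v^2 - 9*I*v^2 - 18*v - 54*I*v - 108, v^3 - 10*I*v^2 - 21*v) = v - 3*I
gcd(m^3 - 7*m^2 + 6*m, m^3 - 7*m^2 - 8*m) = m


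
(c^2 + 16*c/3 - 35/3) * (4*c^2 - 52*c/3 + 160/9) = 4*c^4 + 4*c^3 - 364*c^2/3 + 8020*c/27 - 5600/27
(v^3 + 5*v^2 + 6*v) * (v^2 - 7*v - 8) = v^5 - 2*v^4 - 37*v^3 - 82*v^2 - 48*v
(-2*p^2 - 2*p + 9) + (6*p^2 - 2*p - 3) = 4*p^2 - 4*p + 6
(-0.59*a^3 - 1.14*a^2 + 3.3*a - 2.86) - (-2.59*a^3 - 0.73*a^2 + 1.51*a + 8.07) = 2.0*a^3 - 0.41*a^2 + 1.79*a - 10.93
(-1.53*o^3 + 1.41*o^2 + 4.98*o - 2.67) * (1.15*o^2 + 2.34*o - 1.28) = -1.7595*o^5 - 1.9587*o^4 + 10.9848*o^3 + 6.7779*o^2 - 12.6222*o + 3.4176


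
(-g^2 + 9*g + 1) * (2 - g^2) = g^4 - 9*g^3 - 3*g^2 + 18*g + 2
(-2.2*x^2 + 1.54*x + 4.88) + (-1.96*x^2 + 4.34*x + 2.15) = -4.16*x^2 + 5.88*x + 7.03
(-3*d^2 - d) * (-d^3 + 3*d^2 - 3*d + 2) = 3*d^5 - 8*d^4 + 6*d^3 - 3*d^2 - 2*d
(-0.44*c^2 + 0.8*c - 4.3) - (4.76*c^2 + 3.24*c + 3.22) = -5.2*c^2 - 2.44*c - 7.52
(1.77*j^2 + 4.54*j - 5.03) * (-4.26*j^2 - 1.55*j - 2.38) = -7.5402*j^4 - 22.0839*j^3 + 10.1782*j^2 - 3.0087*j + 11.9714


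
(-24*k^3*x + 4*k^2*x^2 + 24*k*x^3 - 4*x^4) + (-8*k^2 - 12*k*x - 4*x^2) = -24*k^3*x + 4*k^2*x^2 - 8*k^2 + 24*k*x^3 - 12*k*x - 4*x^4 - 4*x^2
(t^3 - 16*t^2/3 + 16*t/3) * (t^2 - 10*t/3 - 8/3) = t^5 - 26*t^4/3 + 184*t^3/9 - 32*t^2/9 - 128*t/9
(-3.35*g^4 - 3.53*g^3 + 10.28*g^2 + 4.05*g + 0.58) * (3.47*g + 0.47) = -11.6245*g^5 - 13.8236*g^4 + 34.0125*g^3 + 18.8851*g^2 + 3.9161*g + 0.2726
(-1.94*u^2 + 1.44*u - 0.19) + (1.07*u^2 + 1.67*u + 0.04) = -0.87*u^2 + 3.11*u - 0.15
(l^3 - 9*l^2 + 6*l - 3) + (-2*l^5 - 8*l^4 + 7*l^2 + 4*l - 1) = -2*l^5 - 8*l^4 + l^3 - 2*l^2 + 10*l - 4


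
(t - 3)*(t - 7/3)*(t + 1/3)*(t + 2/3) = t^4 - 13*t^3/3 + 17*t^2/9 + 157*t/27 + 14/9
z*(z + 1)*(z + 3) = z^3 + 4*z^2 + 3*z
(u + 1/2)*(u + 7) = u^2 + 15*u/2 + 7/2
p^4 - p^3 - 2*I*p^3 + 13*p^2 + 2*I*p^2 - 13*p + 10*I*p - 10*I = (p - 1)*(p - 5*I)*(p + I)*(p + 2*I)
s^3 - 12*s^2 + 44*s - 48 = (s - 6)*(s - 4)*(s - 2)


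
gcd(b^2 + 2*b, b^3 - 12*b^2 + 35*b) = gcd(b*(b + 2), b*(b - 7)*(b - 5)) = b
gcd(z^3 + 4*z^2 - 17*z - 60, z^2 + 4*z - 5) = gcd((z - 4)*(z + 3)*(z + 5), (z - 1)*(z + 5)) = z + 5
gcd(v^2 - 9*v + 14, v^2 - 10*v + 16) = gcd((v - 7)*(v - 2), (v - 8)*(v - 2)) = v - 2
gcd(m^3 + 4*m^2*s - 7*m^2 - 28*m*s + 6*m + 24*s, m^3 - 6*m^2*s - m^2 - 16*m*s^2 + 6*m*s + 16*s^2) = m - 1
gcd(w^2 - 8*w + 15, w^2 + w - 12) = w - 3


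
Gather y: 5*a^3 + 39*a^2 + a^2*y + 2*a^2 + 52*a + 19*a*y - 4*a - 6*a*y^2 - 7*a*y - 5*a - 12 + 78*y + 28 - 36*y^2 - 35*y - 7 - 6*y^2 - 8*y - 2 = 5*a^3 + 41*a^2 + 43*a + y^2*(-6*a - 42) + y*(a^2 + 12*a + 35) + 7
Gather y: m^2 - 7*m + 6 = m^2 - 7*m + 6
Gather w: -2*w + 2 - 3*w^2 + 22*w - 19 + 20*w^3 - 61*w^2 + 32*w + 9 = 20*w^3 - 64*w^2 + 52*w - 8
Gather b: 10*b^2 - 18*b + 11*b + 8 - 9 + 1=10*b^2 - 7*b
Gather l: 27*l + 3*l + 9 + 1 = 30*l + 10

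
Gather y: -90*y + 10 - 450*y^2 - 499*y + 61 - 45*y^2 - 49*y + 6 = -495*y^2 - 638*y + 77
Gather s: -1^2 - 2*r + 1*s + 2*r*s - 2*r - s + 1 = 2*r*s - 4*r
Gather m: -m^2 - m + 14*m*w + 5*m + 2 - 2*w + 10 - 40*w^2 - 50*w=-m^2 + m*(14*w + 4) - 40*w^2 - 52*w + 12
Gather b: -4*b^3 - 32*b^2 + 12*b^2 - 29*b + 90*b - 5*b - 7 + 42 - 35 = -4*b^3 - 20*b^2 + 56*b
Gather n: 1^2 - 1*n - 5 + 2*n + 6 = n + 2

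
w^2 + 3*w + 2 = (w + 1)*(w + 2)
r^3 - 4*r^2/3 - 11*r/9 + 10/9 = (r - 5/3)*(r - 2/3)*(r + 1)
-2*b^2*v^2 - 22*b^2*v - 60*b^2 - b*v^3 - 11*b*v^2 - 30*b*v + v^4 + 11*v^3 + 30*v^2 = (-2*b + v)*(b + v)*(v + 5)*(v + 6)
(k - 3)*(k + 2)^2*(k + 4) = k^4 + 5*k^3 - 4*k^2 - 44*k - 48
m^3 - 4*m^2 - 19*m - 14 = (m - 7)*(m + 1)*(m + 2)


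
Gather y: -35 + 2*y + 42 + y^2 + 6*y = y^2 + 8*y + 7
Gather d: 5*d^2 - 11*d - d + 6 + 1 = 5*d^2 - 12*d + 7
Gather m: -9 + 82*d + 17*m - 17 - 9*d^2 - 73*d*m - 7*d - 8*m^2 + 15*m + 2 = -9*d^2 + 75*d - 8*m^2 + m*(32 - 73*d) - 24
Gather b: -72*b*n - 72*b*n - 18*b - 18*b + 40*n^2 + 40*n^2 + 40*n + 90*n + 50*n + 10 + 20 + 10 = b*(-144*n - 36) + 80*n^2 + 180*n + 40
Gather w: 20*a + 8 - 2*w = 20*a - 2*w + 8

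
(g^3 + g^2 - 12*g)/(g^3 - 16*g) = (g - 3)/(g - 4)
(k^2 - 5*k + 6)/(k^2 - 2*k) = (k - 3)/k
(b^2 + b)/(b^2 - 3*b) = (b + 1)/(b - 3)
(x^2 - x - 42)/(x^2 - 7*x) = (x + 6)/x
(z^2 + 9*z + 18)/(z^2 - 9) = (z + 6)/(z - 3)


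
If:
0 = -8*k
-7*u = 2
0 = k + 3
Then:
No Solution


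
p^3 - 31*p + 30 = (p - 5)*(p - 1)*(p + 6)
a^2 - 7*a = a*(a - 7)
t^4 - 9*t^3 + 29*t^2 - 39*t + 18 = (t - 3)^2*(t - 2)*(t - 1)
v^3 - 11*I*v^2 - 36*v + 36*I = (v - 6*I)*(v - 3*I)*(v - 2*I)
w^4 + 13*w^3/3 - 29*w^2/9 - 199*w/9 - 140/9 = (w - 7/3)*(w + 1)*(w + 5/3)*(w + 4)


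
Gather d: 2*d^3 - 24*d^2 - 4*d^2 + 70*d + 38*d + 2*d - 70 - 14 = 2*d^3 - 28*d^2 + 110*d - 84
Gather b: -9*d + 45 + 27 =72 - 9*d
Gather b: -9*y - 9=-9*y - 9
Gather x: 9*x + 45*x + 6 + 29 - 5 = 54*x + 30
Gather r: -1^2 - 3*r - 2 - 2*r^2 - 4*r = -2*r^2 - 7*r - 3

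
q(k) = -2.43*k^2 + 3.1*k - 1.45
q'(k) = 3.1 - 4.86*k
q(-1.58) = -12.41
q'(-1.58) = 10.78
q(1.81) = -3.80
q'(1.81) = -5.70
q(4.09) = -29.42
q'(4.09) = -16.78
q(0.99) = -0.76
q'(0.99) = -1.71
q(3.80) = -24.76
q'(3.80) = -15.37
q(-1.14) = -8.14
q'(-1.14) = 8.64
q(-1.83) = -15.26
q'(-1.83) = 11.99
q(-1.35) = -10.06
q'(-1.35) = 9.66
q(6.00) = -70.33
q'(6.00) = -26.06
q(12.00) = -314.17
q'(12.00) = -55.22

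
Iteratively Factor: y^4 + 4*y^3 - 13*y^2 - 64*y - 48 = (y + 4)*(y^3 - 13*y - 12) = (y + 3)*(y + 4)*(y^2 - 3*y - 4) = (y + 1)*(y + 3)*(y + 4)*(y - 4)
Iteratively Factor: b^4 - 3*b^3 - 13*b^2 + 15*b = (b - 1)*(b^3 - 2*b^2 - 15*b) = (b - 1)*(b + 3)*(b^2 - 5*b) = (b - 5)*(b - 1)*(b + 3)*(b)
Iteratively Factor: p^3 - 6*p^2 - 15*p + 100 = (p - 5)*(p^2 - p - 20) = (p - 5)*(p + 4)*(p - 5)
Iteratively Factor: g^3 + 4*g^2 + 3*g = (g)*(g^2 + 4*g + 3) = g*(g + 3)*(g + 1)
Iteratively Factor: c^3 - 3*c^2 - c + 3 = (c - 3)*(c^2 - 1) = (c - 3)*(c + 1)*(c - 1)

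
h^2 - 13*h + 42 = (h - 7)*(h - 6)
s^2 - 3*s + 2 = (s - 2)*(s - 1)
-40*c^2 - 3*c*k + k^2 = (-8*c + k)*(5*c + k)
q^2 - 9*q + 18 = (q - 6)*(q - 3)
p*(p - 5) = p^2 - 5*p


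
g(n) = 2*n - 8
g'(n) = 2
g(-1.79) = -11.58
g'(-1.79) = 2.00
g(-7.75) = -23.50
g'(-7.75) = 2.00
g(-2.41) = -12.82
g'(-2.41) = 2.00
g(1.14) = -5.72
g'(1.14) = 2.00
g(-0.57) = -9.14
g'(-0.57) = 2.00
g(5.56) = 3.12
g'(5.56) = 2.00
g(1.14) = -5.72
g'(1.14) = 2.00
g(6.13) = 4.26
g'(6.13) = 2.00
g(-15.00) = -38.00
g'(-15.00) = 2.00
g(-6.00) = -20.00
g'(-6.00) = 2.00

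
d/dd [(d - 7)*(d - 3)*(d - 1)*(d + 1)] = 4*d^3 - 30*d^2 + 40*d + 10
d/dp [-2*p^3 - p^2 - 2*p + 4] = -6*p^2 - 2*p - 2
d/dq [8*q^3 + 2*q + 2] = 24*q^2 + 2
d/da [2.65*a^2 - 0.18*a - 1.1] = 5.3*a - 0.18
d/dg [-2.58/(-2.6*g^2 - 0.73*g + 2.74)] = (-13.416*g - 1.8834)/(2.6*g^2 + 0.73*g - 2.74)^2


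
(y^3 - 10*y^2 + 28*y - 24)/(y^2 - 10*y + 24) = (y^2 - 4*y + 4)/(y - 4)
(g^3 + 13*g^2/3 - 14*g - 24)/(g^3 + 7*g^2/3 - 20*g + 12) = (3*g + 4)/(3*g - 2)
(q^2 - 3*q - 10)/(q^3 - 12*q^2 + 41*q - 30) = (q + 2)/(q^2 - 7*q + 6)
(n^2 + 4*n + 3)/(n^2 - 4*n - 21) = (n + 1)/(n - 7)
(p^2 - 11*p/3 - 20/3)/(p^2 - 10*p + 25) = (p + 4/3)/(p - 5)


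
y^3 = y^3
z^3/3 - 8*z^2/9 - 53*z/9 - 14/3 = (z/3 + 1/3)*(z - 6)*(z + 7/3)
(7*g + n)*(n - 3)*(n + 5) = 7*g*n^2 + 14*g*n - 105*g + n^3 + 2*n^2 - 15*n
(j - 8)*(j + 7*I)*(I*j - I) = I*j^3 - 7*j^2 - 9*I*j^2 + 63*j + 8*I*j - 56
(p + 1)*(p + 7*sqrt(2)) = p^2 + p + 7*sqrt(2)*p + 7*sqrt(2)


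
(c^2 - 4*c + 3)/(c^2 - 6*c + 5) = (c - 3)/(c - 5)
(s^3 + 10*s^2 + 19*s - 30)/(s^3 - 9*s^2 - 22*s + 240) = (s^2 + 5*s - 6)/(s^2 - 14*s + 48)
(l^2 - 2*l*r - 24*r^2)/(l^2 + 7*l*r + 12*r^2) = (l - 6*r)/(l + 3*r)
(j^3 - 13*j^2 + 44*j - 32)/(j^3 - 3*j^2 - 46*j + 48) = (j - 4)/(j + 6)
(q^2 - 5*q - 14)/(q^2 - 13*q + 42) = (q + 2)/(q - 6)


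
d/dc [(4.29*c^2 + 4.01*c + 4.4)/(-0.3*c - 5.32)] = (-1.287*c^2 - 45.6456*c - 20.0132)/(0.09*c^2 + 3.192*c + 28.3024)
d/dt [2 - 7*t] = -7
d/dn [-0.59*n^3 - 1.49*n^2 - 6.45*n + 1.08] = -1.77*n^2 - 2.98*n - 6.45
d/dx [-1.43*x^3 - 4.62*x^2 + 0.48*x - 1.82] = -4.29*x^2 - 9.24*x + 0.48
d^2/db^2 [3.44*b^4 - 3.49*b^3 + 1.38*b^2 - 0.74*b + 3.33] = 41.28*b^2 - 20.94*b + 2.76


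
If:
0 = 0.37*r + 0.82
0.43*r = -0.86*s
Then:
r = -2.22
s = 1.11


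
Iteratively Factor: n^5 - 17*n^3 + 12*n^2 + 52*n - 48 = (n - 3)*(n^4 + 3*n^3 - 8*n^2 - 12*n + 16) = (n - 3)*(n + 4)*(n^3 - n^2 - 4*n + 4) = (n - 3)*(n + 2)*(n + 4)*(n^2 - 3*n + 2) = (n - 3)*(n - 2)*(n + 2)*(n + 4)*(n - 1)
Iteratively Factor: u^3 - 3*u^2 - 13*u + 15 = (u - 5)*(u^2 + 2*u - 3) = (u - 5)*(u - 1)*(u + 3)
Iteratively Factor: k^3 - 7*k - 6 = (k + 2)*(k^2 - 2*k - 3) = (k - 3)*(k + 2)*(k + 1)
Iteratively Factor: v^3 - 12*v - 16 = (v + 2)*(v^2 - 2*v - 8) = (v + 2)^2*(v - 4)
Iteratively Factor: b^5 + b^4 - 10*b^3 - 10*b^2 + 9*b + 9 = (b + 3)*(b^4 - 2*b^3 - 4*b^2 + 2*b + 3) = (b - 3)*(b + 3)*(b^3 + b^2 - b - 1) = (b - 3)*(b - 1)*(b + 3)*(b^2 + 2*b + 1) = (b - 3)*(b - 1)*(b + 1)*(b + 3)*(b + 1)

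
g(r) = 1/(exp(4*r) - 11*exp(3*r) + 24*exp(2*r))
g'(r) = (-4*exp(4*r) + 33*exp(3*r) - 48*exp(2*r))/(exp(4*r) - 11*exp(3*r) + 24*exp(2*r))^2 = (-4*exp(2*r) + 33*exp(r) - 48)*exp(-2*r)/(exp(2*r) - 11*exp(r) + 24)^2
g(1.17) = -0.09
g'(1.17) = 1.44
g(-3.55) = 51.17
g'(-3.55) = -101.66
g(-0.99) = 0.36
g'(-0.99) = -0.65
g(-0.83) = 0.27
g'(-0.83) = -0.48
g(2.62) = 0.00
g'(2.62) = -0.00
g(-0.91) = 0.31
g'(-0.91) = -0.56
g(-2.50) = 6.42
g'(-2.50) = -12.60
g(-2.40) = 5.28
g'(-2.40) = -10.34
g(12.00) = 0.00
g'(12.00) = 0.00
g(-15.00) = 445269836659.34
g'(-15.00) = -890539610889.52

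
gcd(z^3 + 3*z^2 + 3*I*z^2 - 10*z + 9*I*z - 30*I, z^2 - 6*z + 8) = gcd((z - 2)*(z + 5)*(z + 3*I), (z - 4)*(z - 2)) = z - 2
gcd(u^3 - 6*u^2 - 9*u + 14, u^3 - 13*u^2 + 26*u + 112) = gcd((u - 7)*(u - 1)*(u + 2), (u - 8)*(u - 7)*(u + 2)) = u^2 - 5*u - 14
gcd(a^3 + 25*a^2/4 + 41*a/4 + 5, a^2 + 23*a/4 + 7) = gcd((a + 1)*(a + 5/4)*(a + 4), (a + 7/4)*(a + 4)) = a + 4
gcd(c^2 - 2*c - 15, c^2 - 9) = c + 3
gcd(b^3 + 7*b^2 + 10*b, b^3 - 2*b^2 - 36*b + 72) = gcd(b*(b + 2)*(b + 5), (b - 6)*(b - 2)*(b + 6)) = 1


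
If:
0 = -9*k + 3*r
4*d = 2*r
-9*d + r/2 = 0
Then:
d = 0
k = 0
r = 0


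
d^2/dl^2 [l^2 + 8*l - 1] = 2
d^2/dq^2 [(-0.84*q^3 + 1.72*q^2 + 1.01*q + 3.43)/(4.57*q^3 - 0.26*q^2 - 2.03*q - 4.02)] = (69.84788*q^6 + 79.80591*q^5 + 762.977952*q^4 + 389.068382*q^3 - 18.78603*q^2 + 301.163208*q + 60.206666)/(95.443993*q^9 - 16.290222*q^8 - 126.262245*q^7 - 237.417194*q^6 + 84.745239*q^5 + 219.734094*q^4 + 200.463121*q^3 - 62.303166*q^2 - 98.416836*q - 64.964808)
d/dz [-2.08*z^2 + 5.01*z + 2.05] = 5.01 - 4.16*z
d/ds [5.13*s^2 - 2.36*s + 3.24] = 10.26*s - 2.36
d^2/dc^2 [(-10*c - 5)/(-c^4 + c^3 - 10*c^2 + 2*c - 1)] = 10*((2*c + 1)*(4*c^3 - 3*c^2 + 20*c - 2)^2 + (-8*c^3 + 6*c^2 - 40*c - (2*c + 1)*(6*c^2 - 3*c + 10) + 4)*(c^4 - c^3 + 10*c^2 - 2*c + 1))/(c^4 - c^3 + 10*c^2 - 2*c + 1)^3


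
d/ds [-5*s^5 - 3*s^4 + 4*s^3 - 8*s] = -25*s^4 - 12*s^3 + 12*s^2 - 8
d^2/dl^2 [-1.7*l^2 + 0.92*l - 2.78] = -3.40000000000000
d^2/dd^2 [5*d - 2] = 0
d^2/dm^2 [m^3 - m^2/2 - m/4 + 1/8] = 6*m - 1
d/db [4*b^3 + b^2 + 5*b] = 12*b^2 + 2*b + 5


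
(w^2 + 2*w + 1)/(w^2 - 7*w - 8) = (w + 1)/(w - 8)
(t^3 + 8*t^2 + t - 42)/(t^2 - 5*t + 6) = (t^2 + 10*t + 21)/(t - 3)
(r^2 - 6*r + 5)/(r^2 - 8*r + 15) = (r - 1)/(r - 3)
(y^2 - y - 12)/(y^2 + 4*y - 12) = (y^2 - y - 12)/(y^2 + 4*y - 12)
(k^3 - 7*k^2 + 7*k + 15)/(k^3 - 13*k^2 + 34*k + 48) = (k^2 - 8*k + 15)/(k^2 - 14*k + 48)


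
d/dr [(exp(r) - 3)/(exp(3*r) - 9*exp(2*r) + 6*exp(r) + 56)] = (-3*(exp(r) - 3)*(exp(2*r) - 6*exp(r) + 2) + exp(3*r) - 9*exp(2*r) + 6*exp(r) + 56)*exp(r)/(exp(3*r) - 9*exp(2*r) + 6*exp(r) + 56)^2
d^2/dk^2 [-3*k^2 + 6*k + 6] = -6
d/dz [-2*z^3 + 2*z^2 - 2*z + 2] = -6*z^2 + 4*z - 2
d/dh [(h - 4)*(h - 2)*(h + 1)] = 3*h^2 - 10*h + 2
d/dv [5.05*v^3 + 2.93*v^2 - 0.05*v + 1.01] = 15.15*v^2 + 5.86*v - 0.05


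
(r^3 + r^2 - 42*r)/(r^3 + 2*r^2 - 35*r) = (r - 6)/(r - 5)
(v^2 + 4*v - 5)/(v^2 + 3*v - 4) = (v + 5)/(v + 4)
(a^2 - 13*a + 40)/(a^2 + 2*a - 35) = (a - 8)/(a + 7)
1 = 1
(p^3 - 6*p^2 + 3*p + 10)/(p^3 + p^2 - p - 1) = (p^2 - 7*p + 10)/(p^2 - 1)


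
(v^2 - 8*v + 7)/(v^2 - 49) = (v - 1)/(v + 7)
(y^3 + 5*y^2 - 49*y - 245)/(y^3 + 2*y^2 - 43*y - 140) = (y + 7)/(y + 4)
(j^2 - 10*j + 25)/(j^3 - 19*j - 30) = (j - 5)/(j^2 + 5*j + 6)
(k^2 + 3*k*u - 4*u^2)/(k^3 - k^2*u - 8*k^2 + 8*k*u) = (k + 4*u)/(k*(k - 8))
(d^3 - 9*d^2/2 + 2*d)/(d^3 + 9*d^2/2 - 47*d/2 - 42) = d*(2*d - 1)/(2*d^2 + 17*d + 21)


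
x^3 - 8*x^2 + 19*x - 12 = (x - 4)*(x - 3)*(x - 1)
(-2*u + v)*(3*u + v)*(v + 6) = -6*u^2*v - 36*u^2 + u*v^2 + 6*u*v + v^3 + 6*v^2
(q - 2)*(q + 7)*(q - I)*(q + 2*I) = q^4 + 5*q^3 + I*q^3 - 12*q^2 + 5*I*q^2 + 10*q - 14*I*q - 28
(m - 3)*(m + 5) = m^2 + 2*m - 15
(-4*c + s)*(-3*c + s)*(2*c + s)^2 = 48*c^4 + 20*c^3*s - 12*c^2*s^2 - 3*c*s^3 + s^4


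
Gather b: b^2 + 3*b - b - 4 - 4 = b^2 + 2*b - 8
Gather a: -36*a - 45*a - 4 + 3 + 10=9 - 81*a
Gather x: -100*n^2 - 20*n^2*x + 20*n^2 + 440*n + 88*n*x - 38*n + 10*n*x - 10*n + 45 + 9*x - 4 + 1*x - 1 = -80*n^2 + 392*n + x*(-20*n^2 + 98*n + 10) + 40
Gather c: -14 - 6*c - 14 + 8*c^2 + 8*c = 8*c^2 + 2*c - 28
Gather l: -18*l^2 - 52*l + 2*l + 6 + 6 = -18*l^2 - 50*l + 12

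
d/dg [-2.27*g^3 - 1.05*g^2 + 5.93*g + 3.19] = -6.81*g^2 - 2.1*g + 5.93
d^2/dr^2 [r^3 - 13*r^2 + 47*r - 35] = 6*r - 26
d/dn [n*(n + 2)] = 2*n + 2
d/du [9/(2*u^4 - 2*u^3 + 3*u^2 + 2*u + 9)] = 18*(-4*u^3 + 3*u^2 - 3*u - 1)/(2*u^4 - 2*u^3 + 3*u^2 + 2*u + 9)^2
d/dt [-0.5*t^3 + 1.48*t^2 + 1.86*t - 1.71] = -1.5*t^2 + 2.96*t + 1.86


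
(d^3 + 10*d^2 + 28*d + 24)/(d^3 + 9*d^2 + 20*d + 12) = (d + 2)/(d + 1)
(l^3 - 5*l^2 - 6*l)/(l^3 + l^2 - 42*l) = (l + 1)/(l + 7)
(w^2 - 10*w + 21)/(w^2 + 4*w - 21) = (w - 7)/(w + 7)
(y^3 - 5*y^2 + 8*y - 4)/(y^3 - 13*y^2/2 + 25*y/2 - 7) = 2*(y - 2)/(2*y - 7)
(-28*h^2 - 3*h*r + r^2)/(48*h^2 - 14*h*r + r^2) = (-28*h^2 - 3*h*r + r^2)/(48*h^2 - 14*h*r + r^2)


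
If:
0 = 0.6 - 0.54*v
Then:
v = 1.11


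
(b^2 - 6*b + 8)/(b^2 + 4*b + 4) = (b^2 - 6*b + 8)/(b^2 + 4*b + 4)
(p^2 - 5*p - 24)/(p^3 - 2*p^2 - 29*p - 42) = (p - 8)/(p^2 - 5*p - 14)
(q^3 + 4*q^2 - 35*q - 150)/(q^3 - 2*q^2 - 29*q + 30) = (q + 5)/(q - 1)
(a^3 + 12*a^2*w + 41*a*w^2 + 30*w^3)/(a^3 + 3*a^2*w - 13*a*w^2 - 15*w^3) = (-a - 6*w)/(-a + 3*w)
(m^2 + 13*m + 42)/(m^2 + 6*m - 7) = (m + 6)/(m - 1)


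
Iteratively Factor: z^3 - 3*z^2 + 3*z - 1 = (z - 1)*(z^2 - 2*z + 1) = (z - 1)^2*(z - 1)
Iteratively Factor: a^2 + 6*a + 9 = (a + 3)*(a + 3)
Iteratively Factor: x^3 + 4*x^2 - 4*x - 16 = (x + 2)*(x^2 + 2*x - 8) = (x - 2)*(x + 2)*(x + 4)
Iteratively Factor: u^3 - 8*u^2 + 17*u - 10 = (u - 2)*(u^2 - 6*u + 5) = (u - 5)*(u - 2)*(u - 1)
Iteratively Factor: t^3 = (t)*(t^2) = t^2*(t)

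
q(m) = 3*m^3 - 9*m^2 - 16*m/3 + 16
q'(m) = 9*m^2 - 18*m - 16/3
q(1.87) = -5.83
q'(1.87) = -7.52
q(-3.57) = -216.16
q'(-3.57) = 173.63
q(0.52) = 11.21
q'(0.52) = -12.26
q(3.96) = 40.04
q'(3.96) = 64.52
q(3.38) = 11.00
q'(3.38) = 36.65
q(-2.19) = -47.00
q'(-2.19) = 77.25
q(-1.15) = 5.67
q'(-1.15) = 27.27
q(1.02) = 4.38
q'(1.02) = -14.33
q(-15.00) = -12054.00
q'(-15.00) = 2289.67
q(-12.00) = -6400.00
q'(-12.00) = 1506.67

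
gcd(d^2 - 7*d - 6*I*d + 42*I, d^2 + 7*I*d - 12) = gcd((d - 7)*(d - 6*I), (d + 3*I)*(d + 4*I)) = 1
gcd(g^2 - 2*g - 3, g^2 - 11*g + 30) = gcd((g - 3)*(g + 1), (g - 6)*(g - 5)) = 1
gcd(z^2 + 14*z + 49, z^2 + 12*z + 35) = z + 7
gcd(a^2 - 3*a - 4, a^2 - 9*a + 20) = a - 4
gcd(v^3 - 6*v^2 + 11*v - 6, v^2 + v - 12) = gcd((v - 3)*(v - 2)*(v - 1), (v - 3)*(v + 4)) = v - 3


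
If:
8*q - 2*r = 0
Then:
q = r/4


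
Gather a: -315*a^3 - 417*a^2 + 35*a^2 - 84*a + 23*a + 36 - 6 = -315*a^3 - 382*a^2 - 61*a + 30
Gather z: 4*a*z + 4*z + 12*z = z*(4*a + 16)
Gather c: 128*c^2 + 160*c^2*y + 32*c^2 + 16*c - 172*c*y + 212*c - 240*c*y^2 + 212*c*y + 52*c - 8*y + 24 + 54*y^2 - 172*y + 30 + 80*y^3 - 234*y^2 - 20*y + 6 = c^2*(160*y + 160) + c*(-240*y^2 + 40*y + 280) + 80*y^3 - 180*y^2 - 200*y + 60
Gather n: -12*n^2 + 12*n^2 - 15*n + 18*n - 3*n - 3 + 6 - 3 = 0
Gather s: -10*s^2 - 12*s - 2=-10*s^2 - 12*s - 2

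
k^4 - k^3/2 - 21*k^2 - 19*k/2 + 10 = (k - 5)*(k - 1/2)*(k + 1)*(k + 4)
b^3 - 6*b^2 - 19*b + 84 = (b - 7)*(b - 3)*(b + 4)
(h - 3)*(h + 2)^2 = h^3 + h^2 - 8*h - 12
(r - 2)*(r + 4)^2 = r^3 + 6*r^2 - 32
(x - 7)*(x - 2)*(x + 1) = x^3 - 8*x^2 + 5*x + 14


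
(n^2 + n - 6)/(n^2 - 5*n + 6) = (n + 3)/(n - 3)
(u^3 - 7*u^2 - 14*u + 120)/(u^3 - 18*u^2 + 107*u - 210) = (u + 4)/(u - 7)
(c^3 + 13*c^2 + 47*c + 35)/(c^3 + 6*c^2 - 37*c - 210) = (c + 1)/(c - 6)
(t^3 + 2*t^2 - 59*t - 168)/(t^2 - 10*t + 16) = (t^2 + 10*t + 21)/(t - 2)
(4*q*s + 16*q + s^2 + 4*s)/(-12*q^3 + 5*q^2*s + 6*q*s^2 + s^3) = (-s - 4)/(3*q^2 - 2*q*s - s^2)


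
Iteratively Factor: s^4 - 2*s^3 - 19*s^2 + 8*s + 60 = (s - 2)*(s^3 - 19*s - 30) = (s - 5)*(s - 2)*(s^2 + 5*s + 6) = (s - 5)*(s - 2)*(s + 3)*(s + 2)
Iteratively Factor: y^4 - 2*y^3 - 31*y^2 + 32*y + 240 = (y - 4)*(y^3 + 2*y^2 - 23*y - 60) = (y - 5)*(y - 4)*(y^2 + 7*y + 12) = (y - 5)*(y - 4)*(y + 3)*(y + 4)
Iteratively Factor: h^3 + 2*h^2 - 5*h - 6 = (h - 2)*(h^2 + 4*h + 3) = (h - 2)*(h + 1)*(h + 3)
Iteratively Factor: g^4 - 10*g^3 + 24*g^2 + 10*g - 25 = (g - 5)*(g^3 - 5*g^2 - g + 5) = (g - 5)*(g + 1)*(g^2 - 6*g + 5) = (g - 5)^2*(g + 1)*(g - 1)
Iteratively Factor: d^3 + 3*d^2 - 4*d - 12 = (d + 2)*(d^2 + d - 6) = (d - 2)*(d + 2)*(d + 3)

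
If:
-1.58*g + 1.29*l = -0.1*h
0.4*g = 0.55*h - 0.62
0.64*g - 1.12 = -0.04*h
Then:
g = 1.61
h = 2.30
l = 1.79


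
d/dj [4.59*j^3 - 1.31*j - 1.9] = 13.77*j^2 - 1.31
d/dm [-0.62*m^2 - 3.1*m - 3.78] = -1.24*m - 3.1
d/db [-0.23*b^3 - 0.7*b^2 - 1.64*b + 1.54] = -0.69*b^2 - 1.4*b - 1.64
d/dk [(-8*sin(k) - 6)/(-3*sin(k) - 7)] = 38*cos(k)/(3*sin(k) + 7)^2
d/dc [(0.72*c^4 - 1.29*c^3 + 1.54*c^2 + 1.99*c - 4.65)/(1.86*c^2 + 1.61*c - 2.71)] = (2.6784*c^5 + 1.0782*c^4 - 11.9586*c^3 + 9.2657*c^2 + 8.9512*c + 2.0936)/(3.4596*c^4 + 5.9892*c^3 - 7.4891*c^2 - 8.7262*c + 7.3441)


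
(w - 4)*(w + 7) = w^2 + 3*w - 28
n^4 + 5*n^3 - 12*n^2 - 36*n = n*(n - 3)*(n + 2)*(n + 6)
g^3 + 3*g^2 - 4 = (g - 1)*(g + 2)^2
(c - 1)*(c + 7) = c^2 + 6*c - 7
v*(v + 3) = v^2 + 3*v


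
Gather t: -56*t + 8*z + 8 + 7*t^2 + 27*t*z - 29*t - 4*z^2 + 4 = 7*t^2 + t*(27*z - 85) - 4*z^2 + 8*z + 12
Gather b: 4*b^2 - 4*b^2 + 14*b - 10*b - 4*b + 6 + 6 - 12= 0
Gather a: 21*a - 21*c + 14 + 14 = 21*a - 21*c + 28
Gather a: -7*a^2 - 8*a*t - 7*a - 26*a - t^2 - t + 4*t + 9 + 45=-7*a^2 + a*(-8*t - 33) - t^2 + 3*t + 54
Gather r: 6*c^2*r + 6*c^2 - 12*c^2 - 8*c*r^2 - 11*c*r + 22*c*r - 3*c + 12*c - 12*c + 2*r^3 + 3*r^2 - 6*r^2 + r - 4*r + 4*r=-6*c^2 - 3*c + 2*r^3 + r^2*(-8*c - 3) + r*(6*c^2 + 11*c + 1)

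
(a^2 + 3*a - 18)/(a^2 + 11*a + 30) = (a - 3)/(a + 5)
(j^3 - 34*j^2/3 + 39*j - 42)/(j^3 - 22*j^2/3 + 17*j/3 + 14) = (j - 3)/(j + 1)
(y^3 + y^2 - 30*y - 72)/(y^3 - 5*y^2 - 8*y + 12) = (y^2 + 7*y + 12)/(y^2 + y - 2)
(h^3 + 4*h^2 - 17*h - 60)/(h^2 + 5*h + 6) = (h^2 + h - 20)/(h + 2)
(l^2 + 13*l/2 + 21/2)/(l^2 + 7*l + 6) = (2*l^2 + 13*l + 21)/(2*(l^2 + 7*l + 6))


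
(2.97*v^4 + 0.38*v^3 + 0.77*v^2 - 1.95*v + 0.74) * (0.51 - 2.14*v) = -6.3558*v^5 + 0.7015*v^4 - 1.454*v^3 + 4.5657*v^2 - 2.5781*v + 0.3774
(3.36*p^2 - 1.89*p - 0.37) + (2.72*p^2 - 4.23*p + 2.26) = 6.08*p^2 - 6.12*p + 1.89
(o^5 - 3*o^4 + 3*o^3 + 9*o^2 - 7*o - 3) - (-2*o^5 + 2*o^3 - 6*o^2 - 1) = 3*o^5 - 3*o^4 + o^3 + 15*o^2 - 7*o - 2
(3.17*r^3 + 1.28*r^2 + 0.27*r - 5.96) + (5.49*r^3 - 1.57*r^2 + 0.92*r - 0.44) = 8.66*r^3 - 0.29*r^2 + 1.19*r - 6.4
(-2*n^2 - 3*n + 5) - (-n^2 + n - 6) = -n^2 - 4*n + 11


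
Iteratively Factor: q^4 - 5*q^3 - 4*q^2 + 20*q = (q - 5)*(q^3 - 4*q) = q*(q - 5)*(q^2 - 4) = q*(q - 5)*(q + 2)*(q - 2)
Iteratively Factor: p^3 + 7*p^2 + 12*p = (p)*(p^2 + 7*p + 12) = p*(p + 4)*(p + 3)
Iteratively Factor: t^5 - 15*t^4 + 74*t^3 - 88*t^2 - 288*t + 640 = (t + 2)*(t^4 - 17*t^3 + 108*t^2 - 304*t + 320) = (t - 4)*(t + 2)*(t^3 - 13*t^2 + 56*t - 80) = (t - 4)^2*(t + 2)*(t^2 - 9*t + 20) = (t - 4)^3*(t + 2)*(t - 5)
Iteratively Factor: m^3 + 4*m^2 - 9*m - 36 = (m + 3)*(m^2 + m - 12) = (m + 3)*(m + 4)*(m - 3)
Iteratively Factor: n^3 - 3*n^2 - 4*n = (n)*(n^2 - 3*n - 4) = n*(n + 1)*(n - 4)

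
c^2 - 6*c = c*(c - 6)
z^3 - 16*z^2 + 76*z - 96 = (z - 8)*(z - 6)*(z - 2)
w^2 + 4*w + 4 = (w + 2)^2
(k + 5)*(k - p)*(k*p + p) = k^3*p - k^2*p^2 + 6*k^2*p - 6*k*p^2 + 5*k*p - 5*p^2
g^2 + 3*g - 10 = (g - 2)*(g + 5)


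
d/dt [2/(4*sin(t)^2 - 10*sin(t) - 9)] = 4*(5 - 4*sin(t))*cos(t)/(-4*sin(t)^2 + 10*sin(t) + 9)^2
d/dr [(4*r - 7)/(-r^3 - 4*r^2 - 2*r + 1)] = (8*r^3 - 5*r^2 - 56*r - 10)/(r^6 + 8*r^5 + 20*r^4 + 14*r^3 - 4*r^2 - 4*r + 1)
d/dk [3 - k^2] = -2*k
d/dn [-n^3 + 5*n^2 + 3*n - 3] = -3*n^2 + 10*n + 3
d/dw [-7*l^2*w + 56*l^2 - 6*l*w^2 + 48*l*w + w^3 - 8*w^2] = -7*l^2 - 12*l*w + 48*l + 3*w^2 - 16*w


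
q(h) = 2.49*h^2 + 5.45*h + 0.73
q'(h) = 4.98*h + 5.45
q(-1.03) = -2.24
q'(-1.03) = 0.32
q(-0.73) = -1.92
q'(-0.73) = 1.81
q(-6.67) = 75.16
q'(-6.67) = -27.77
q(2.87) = 36.88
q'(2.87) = 19.74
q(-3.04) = 7.17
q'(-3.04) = -9.69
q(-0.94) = -2.19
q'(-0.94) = 0.77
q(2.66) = 32.85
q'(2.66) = 18.70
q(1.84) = 19.19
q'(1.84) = 14.61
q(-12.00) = 293.89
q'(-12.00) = -54.31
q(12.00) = 424.69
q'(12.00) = 65.21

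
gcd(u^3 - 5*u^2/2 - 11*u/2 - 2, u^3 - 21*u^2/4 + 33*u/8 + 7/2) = u^2 - 7*u/2 - 2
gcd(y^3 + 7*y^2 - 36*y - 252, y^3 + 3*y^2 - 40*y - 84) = y^2 + y - 42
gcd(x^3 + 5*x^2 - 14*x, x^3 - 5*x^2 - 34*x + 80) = x - 2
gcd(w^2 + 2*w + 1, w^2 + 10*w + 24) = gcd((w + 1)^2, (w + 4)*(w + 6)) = 1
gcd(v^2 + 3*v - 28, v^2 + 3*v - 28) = v^2 + 3*v - 28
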